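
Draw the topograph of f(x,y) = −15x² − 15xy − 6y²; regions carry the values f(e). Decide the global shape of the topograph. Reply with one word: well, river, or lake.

D = b²−4ac = (-15)² − 4·(-15)·(-6) = -135
D < 0 ⇒ definite ⇒ every region one sign ⇒ single well

well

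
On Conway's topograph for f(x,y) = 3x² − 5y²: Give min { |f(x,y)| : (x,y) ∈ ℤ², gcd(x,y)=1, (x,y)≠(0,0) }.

descent: ρ → (-5,0,3)
descent: ρ → (3,6,-2)  [lands on river]
river: ρ → (-2,6,3)
closes: descent 2, river 2
min |a| on river = 2

2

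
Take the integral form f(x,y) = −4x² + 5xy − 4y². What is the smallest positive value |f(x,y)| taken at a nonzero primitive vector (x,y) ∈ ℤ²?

translate: b→3 (≡-5 mod 8), so (4,-5,4)→(4,3,3)
flip: (4,3,3)→(3,-3,4)
translate: b→3 (≡-3 mod 6), so (3,-3,4)→(3,3,4)
reduced (well bottom): (3,3,4) with a≤c, −a<b≤a
well minimum |f| = |-3| = 3 (negative-definite)

3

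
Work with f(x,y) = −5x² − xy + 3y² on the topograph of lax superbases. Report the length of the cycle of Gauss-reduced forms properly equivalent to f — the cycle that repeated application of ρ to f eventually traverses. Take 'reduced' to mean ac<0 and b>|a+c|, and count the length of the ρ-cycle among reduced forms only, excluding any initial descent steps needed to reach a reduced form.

D = 61, ⌊√D⌋ = 7
descent: ρ → (3,7,-1)  [lands on river]
river: ρ → (-1,7,3)
river: ρ → (3,5,-3)
river: ρ → (-3,7,1)
river: ρ → (1,7,-3)
river: ρ → (-3,5,3)
ρ-cycle length = 6 (tail of 1 descent step not counted)

6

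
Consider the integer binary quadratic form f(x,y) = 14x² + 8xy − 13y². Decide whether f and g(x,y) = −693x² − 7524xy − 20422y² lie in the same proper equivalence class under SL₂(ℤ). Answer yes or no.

D₁ = 792, D₂ = 792
river cycle of f (length 8): (-13, 18, 9), (9, 18, -13), (-13, 8, 14), (14, 20, -7), (-7, 22, 11), (11, 22, -7), (-7, 20, 14), (14, 8, -13)
river cycle of g (length 8): (-13, 18, 9), (9, 18, -13), (-13, 8, 14), (14, 20, -7), (-7, 22, 11), (11, 22, -7), (-7, 20, 14), (14, 8, -13)
cycles coincide ⇒ equivalent

yes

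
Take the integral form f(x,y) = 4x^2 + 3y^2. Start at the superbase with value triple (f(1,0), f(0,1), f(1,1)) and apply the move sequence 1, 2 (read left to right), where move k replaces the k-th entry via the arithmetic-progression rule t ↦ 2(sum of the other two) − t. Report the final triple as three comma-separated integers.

start (4,3,7) = (f(1,0),f(0,1),f(1,1))
replace slot 1: 2·(3+7) − 4 = 16 → (16,3,7)
replace slot 2: 2·(16+7) − 3 = 43 → (16,43,7)

16,43,7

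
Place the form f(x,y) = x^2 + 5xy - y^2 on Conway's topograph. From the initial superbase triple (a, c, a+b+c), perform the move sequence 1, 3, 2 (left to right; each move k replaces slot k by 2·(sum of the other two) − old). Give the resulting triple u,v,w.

start (1,-1,5) = (f(1,0),f(0,1),f(1,1))
replace slot 1: 2·((-1)+5) − 1 = 7 → (7,-1,5)
replace slot 3: 2·(7+(-1)) − 5 = 7 → (7,-1,7)
replace slot 2: 2·(7+7) − (-1) = 29 → (7,29,7)

7,29,7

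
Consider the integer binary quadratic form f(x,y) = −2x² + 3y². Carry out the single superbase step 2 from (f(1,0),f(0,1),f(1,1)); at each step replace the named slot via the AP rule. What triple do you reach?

start (-2,3,1) = (f(1,0),f(0,1),f(1,1))
replace slot 2: 2·((-2)+1) − 3 = -5 → (-2,-5,1)

-2,-5,1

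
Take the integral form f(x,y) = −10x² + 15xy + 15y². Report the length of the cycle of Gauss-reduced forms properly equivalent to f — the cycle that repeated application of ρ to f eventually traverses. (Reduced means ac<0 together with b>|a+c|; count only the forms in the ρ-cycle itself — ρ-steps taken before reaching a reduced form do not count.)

D = 825, ⌊√D⌋ = 28
river: ρ → (15,15,-10)
river: ρ → (-10,25,5)
river: ρ → (5,25,-10)
river: ρ → (-10,15,15)
ρ-cycle length = 4 (tail of 0 descent steps not counted)

4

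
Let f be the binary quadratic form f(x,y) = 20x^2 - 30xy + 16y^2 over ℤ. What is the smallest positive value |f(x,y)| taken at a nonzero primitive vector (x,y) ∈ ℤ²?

translate: b→10 (≡-30 mod 40), so (20,-30,16)→(20,10,6)
flip: (20,10,6)→(6,-10,20)
translate: b→2 (≡-10 mod 12), so (6,-10,20)→(6,2,16)
reduced (well bottom): (6,2,16) with a≤c, −a<b≤a
well minimum = a = 6

6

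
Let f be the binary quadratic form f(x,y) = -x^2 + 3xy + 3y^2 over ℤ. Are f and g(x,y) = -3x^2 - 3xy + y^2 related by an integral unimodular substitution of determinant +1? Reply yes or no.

D₁ = 21, D₂ = 21
river cycle of f (length 2): (3, 3, -1), (-1, 3, 3)
river cycle of g (length 2): (1, 3, -3), (-3, 3, 1)
cycles differ ⇒ inequivalent

no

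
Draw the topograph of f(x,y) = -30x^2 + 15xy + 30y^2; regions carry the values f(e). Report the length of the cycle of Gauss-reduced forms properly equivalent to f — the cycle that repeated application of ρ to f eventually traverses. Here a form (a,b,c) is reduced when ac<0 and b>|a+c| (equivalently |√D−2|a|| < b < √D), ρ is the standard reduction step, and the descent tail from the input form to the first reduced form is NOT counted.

D = 3825, ⌊√D⌋ = 61
river: ρ → (30,45,-15)
river: ρ → (-15,45,30)
river: ρ → (30,15,-30)
river: ρ → (-30,45,15)
river: ρ → (15,45,-30)
river: ρ → (-30,15,30)
ρ-cycle length = 6 (tail of 0 descent steps not counted)

6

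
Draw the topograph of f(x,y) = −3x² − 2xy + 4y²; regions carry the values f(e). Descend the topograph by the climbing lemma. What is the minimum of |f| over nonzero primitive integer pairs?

descent: ρ → (4,2,-3)  [lands on river]
river: ρ → (-3,4,3)
river: ρ → (3,2,-4)
river: ρ → (-4,6,1)
river: ρ → (1,6,-4)
river: ρ → (-4,2,3)
river: ρ → (3,4,-3)
river: ρ → (-3,2,4)
river: ρ → (4,6,-1)
river: ρ → (-1,6,4)
closes: descent 1, river 10
min |a| on river = 1

1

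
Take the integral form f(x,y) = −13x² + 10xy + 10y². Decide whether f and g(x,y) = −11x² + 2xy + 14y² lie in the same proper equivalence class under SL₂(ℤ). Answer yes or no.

D₁ = 620, D₂ = 620
river cycle of f (length 8): (10, 10, -13), (-13, 16, 7), (7, 12, -17), (-17, 22, 2), (2, 22, -17), (-17, 12, 7), (7, 16, -13), (-13, 10, 10)
river cycle of g (length 4): (-11, 24, 1), (1, 24, -11), (-11, 20, 5), (5, 20, -11)
cycles differ ⇒ inequivalent

no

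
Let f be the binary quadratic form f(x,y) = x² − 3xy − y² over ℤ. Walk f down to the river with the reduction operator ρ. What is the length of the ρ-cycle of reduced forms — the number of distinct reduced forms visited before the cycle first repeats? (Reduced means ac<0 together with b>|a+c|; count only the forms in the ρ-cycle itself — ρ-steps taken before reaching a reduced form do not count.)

D = 13, ⌊√D⌋ = 3
descent: ρ → (-1,3,1)  [lands on river]
river: ρ → (1,3,-1)
ρ-cycle length = 2 (tail of 1 descent step not counted)

2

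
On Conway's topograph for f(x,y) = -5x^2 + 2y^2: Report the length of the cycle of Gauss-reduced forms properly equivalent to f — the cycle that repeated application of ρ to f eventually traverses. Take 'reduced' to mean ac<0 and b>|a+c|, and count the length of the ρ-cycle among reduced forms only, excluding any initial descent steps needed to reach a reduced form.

D = 40, ⌊√D⌋ = 6
descent: ρ → (2,4,-3)  [lands on river]
river: ρ → (-3,2,3)
river: ρ → (3,4,-2)
river: ρ → (-2,4,3)
river: ρ → (3,2,-3)
river: ρ → (-3,4,2)
ρ-cycle length = 6 (tail of 1 descent step not counted)

6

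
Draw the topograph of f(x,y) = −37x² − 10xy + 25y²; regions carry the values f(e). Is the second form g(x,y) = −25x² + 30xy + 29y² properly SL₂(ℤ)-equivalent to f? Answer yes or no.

D₁ = 3800, D₂ = 3800
river cycle of f (length 10): (25, 60, -2), (-2, 60, 25), (25, 40, -22), (-22, 48, 17), (17, 54, -13), (-13, 50, 25), (25, 50, -13), (-13, 54, 17), (17, 48, -22), (-22, 40, 25)
river cycle of g (length 16): (29, 28, -26), (-26, 24, 31), (31, 38, -19), (-19, 38, 31), (31, 24, -26), (-26, 28, 29), (29, 30, -25), (-25, 20, 34), (34, 48, -11), (-11, 40, 50), … (6 more)
cycles differ ⇒ inequivalent

no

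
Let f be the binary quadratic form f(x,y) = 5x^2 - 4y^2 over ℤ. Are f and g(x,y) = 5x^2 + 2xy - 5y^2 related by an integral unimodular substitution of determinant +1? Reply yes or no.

D₁ = 80, D₂ = 104
discriminants differ ⇒ not SL₂(ℤ)-equivalent

no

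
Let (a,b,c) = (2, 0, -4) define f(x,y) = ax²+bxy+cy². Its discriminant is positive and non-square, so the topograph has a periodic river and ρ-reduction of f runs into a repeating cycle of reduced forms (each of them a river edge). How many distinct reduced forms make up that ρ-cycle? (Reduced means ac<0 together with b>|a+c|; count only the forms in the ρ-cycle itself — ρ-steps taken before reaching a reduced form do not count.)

D = 32, ⌊√D⌋ = 5
descent: ρ → (-4,0,2)
descent: ρ → (2,4,-2)  [lands on river]
river: ρ → (-2,4,2)
ρ-cycle length = 2 (tail of 2 descent steps not counted)

2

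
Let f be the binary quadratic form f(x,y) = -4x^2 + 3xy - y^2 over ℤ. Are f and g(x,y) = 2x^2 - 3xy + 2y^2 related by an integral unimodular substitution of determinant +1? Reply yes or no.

D₁ = -7, D₂ = -7
f is negative-definite; reduce −f:
−f: flip: (4,-3,1)→(1,3,4)
−f: translate: b→1 (≡3 mod 2), so (1,3,4)→(1,1,2)
−f: reduced (well bottom): (1,1,2) with a≤c, −a<b≤a
flip sign back: reduced form of f is (-1,-1,-2)
g: translate: b→1 (≡-3 mod 4), so (2,-3,2)→(2,1,1)
g: flip: (2,1,1)→(1,-1,2)
g: translate: b→1 (≡-1 mod 2), so (1,-1,2)→(1,1,2)
g: reduced (well bottom): (1,1,2) with a≤c, −a<b≤a
reduced forms (-1, -1, -2) vs (1, 1, 2) ⇒ inequivalent

no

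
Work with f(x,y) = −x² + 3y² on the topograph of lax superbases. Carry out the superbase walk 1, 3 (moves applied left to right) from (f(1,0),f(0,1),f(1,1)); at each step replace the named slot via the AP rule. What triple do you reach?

start (-1,3,2) = (f(1,0),f(0,1),f(1,1))
replace slot 1: 2·(3+2) − (-1) = 11 → (11,3,2)
replace slot 3: 2·(11+3) − 2 = 26 → (11,3,26)

11,3,26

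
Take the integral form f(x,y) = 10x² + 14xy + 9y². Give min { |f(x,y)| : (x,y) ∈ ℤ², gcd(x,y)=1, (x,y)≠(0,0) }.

translate: b→-6 (≡14 mod 20), so (10,14,9)→(10,-6,5)
flip: (10,-6,5)→(5,6,10)
translate: b→-4 (≡6 mod 10), so (5,6,10)→(5,-4,9)
reduced (well bottom): (5,-4,9) with a≤c, −a<b≤a
well minimum = a = 5

5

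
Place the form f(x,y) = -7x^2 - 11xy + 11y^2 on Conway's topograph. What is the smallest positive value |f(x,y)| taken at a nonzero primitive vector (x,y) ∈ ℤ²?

descent: ρ → (11,11,-7)  [lands on river]
river: ρ → (-7,17,5)
river: ρ → (5,13,-13)
river: ρ → (-13,13,5)
river: ρ → (5,17,-7)
river: ρ → (-7,11,11)
closes: descent 1, river 6
min |a| on river = 5

5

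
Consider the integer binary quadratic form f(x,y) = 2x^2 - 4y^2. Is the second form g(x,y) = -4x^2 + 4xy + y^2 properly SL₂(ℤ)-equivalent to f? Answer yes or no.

D₁ = 32, D₂ = 32
river cycle of f (length 2): (2, 4, -2), (-2, 4, 2)
river cycle of g (length 2): (1, 4, -4), (-4, 4, 1)
cycles differ ⇒ inequivalent

no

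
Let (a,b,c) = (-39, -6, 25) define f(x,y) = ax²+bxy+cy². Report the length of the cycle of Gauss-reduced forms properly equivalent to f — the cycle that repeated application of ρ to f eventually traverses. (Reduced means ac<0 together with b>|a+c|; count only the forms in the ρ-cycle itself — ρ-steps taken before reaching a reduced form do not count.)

D = 3936, ⌊√D⌋ = 62
descent: ρ → (25,56,-8)  [lands on river]
river: ρ → (-8,56,25)
river: ρ → (25,44,-20)
river: ρ → (-20,36,33)
river: ρ → (33,30,-23)
river: ρ → (-23,62,1)
river: ρ → (1,62,-23)
river: ρ → (-23,30,33)
river: ρ → (33,36,-20)
river: ρ → (-20,44,25)
ρ-cycle length = 10 (tail of 1 descent step not counted)

10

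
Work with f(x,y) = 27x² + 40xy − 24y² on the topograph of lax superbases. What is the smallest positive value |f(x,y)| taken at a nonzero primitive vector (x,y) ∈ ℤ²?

river: ρ → (-24,56,11)
river: ρ → (11,54,-29)
river: ρ → (-29,62,3)
river: ρ → (3,64,-8)
river: ρ → (-8,64,3)
river: ρ → (3,62,-29)
river: ρ → (-29,54,11)
river: ρ → (11,56,-24)
river: ρ → (-24,40,27)
river: ρ → (27,14,-37)
river: ρ → (-37,60,4)
river: ρ → (4,60,-37)
river: ρ → (-37,14,27)
river: ρ → (27,40,-24)
closes: descent 0, river 14
min |a| on river = 3

3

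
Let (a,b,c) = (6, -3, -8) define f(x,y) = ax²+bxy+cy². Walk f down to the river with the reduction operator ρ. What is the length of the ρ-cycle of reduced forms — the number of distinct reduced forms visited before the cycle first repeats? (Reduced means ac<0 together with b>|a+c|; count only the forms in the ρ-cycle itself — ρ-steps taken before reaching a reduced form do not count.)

D = 201, ⌊√D⌋ = 14
descent: ρ → (-8,3,6)  [lands on river]
river: ρ → (6,9,-5)
river: ρ → (-5,11,4)
river: ρ → (4,13,-2)
river: ρ → (-2,11,10)
river: ρ → (10,9,-3)
river: ρ → (-3,9,10)
river: ρ → (10,11,-2)
river: ρ → (-2,13,4)
river: ρ → (4,11,-5)
river: ρ → (-5,9,6)
river: ρ → (6,3,-8)
river: ρ → (-8,13,1)
river: ρ → (1,13,-8)
ρ-cycle length = 14 (tail of 1 descent step not counted)

14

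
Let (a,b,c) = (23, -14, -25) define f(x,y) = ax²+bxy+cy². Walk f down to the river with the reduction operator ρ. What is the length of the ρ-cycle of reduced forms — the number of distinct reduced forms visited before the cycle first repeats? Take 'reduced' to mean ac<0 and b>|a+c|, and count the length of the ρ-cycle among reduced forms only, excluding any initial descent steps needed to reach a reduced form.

D = 2496, ⌊√D⌋ = 49
descent: ρ → (-25,14,23)  [lands on river]
river: ρ → (23,32,-16)
river: ρ → (-16,32,23)
river: ρ → (23,14,-25)
river: ρ → (-25,36,12)
river: ρ → (12,36,-25)
ρ-cycle length = 6 (tail of 1 descent step not counted)

6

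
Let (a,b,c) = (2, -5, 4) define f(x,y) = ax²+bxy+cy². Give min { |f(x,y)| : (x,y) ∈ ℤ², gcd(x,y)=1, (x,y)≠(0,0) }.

translate: b→-1 (≡-5 mod 4), so (2,-5,4)→(2,-1,1)
flip: (2,-1,1)→(1,1,2)
reduced (well bottom): (1,1,2) with a≤c, −a<b≤a
well minimum = a = 1

1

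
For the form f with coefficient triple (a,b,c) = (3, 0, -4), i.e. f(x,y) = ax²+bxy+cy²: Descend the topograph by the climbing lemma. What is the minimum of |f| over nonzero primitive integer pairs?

descent: ρ → (-4,0,3)
descent: ρ → (3,6,-1)  [lands on river]
river: ρ → (-1,6,3)
closes: descent 2, river 2
min |a| on river = 1

1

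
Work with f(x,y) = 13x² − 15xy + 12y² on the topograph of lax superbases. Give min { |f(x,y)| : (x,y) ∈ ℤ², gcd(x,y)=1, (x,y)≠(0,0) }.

translate: b→11 (≡-15 mod 26), so (13,-15,12)→(13,11,10)
flip: (13,11,10)→(10,-11,13)
translate: b→9 (≡-11 mod 20), so (10,-11,13)→(10,9,12)
reduced (well bottom): (10,9,12) with a≤c, −a<b≤a
well minimum = a = 10

10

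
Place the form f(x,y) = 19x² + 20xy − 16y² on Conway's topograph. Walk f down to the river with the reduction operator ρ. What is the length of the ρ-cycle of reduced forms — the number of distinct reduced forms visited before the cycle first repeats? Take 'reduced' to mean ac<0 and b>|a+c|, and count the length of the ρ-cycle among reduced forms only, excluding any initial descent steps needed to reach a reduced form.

D = 1616, ⌊√D⌋ = 40
river: ρ → (-16,12,23)
river: ρ → (23,34,-5)
river: ρ → (-5,36,16)
river: ρ → (16,28,-13)
river: ρ → (-13,24,20)
river: ρ → (20,16,-17)
river: ρ → (-17,18,19)
river: ρ → (19,20,-16)
ρ-cycle length = 8 (tail of 0 descent steps not counted)

8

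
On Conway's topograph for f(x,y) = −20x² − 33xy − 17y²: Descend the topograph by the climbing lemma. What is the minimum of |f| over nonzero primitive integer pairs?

translate: b→-7 (≡33 mod 40), so (20,33,17)→(20,-7,4)
flip: (20,-7,4)→(4,7,20)
translate: b→-1 (≡7 mod 8), so (4,7,20)→(4,-1,17)
reduced (well bottom): (4,-1,17) with a≤c, −a<b≤a
well minimum |f| = |-4| = 4 (negative-definite)

4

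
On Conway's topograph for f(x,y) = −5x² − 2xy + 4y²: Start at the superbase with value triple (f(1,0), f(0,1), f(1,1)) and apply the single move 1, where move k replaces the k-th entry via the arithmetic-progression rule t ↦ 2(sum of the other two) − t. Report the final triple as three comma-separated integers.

start (-5,4,-3) = (f(1,0),f(0,1),f(1,1))
replace slot 1: 2·(4+(-3)) − (-5) = 7 → (7,4,-3)

7,4,-3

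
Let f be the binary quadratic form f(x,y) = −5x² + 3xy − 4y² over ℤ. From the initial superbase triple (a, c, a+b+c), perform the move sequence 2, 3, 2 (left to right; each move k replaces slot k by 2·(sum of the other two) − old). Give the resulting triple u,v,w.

start (-5,-4,-6) = (f(1,0),f(0,1),f(1,1))
replace slot 2: 2·((-5)+(-6)) − (-4) = -18 → (-5,-18,-6)
replace slot 3: 2·((-5)+(-18)) − (-6) = -40 → (-5,-18,-40)
replace slot 2: 2·((-5)+(-40)) − (-18) = -72 → (-5,-72,-40)

-5,-72,-40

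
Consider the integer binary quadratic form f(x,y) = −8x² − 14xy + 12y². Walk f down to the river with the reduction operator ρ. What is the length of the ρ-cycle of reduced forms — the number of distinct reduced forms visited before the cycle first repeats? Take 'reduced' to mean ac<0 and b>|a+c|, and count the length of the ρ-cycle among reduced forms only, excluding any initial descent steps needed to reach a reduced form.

D = 580, ⌊√D⌋ = 24
descent: ρ → (12,14,-8)  [lands on river]
river: ρ → (-8,18,8)
river: ρ → (8,14,-12)
river: ρ → (-12,10,10)
river: ρ → (10,10,-12)
river: ρ → (-12,14,8)
river: ρ → (8,18,-8)
river: ρ → (-8,14,12)
river: ρ → (12,10,-10)
river: ρ → (-10,10,12)
ρ-cycle length = 10 (tail of 1 descent step not counted)

10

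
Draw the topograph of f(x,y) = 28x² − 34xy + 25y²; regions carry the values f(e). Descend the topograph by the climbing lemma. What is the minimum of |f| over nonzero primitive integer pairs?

translate: b→22 (≡-34 mod 56), so (28,-34,25)→(28,22,19)
flip: (28,22,19)→(19,-22,28)
translate: b→16 (≡-22 mod 38), so (19,-22,28)→(19,16,25)
reduced (well bottom): (19,16,25) with a≤c, −a<b≤a
well minimum = a = 19

19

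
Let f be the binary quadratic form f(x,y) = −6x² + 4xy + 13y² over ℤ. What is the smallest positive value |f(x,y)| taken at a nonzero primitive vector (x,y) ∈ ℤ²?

descent: ρ → (13,-4,-6)
descent: ρ → (-6,16,3)  [lands on river]
river: ρ → (3,14,-11)
river: ρ → (-11,8,6)
river: ρ → (6,16,-3)
river: ρ → (-3,14,11)
river: ρ → (11,8,-6)
closes: descent 2, river 6
min |a| on river = 3

3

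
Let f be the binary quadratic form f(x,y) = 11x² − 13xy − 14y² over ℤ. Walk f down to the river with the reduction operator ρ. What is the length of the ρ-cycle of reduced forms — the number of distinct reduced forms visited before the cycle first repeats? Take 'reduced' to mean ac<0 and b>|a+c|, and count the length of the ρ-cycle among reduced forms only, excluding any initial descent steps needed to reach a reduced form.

D = 785, ⌊√D⌋ = 28
descent: ρ → (-14,13,11)  [lands on river]
river: ρ → (11,9,-16)
river: ρ → (-16,23,4)
river: ρ → (4,25,-10)
river: ρ → (-10,15,14)
river: ρ → (14,13,-11)
river: ρ → (-11,9,16)
river: ρ → (16,23,-4)
river: ρ → (-4,25,10)
river: ρ → (10,15,-14)
ρ-cycle length = 10 (tail of 1 descent step not counted)

10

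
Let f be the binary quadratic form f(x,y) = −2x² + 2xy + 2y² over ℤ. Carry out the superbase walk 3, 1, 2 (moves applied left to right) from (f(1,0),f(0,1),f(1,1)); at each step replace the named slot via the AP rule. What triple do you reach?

start (-2,2,2) = (f(1,0),f(0,1),f(1,1))
replace slot 3: 2·((-2)+2) − 2 = -2 → (-2,2,-2)
replace slot 1: 2·(2+(-2)) − (-2) = 2 → (2,2,-2)
replace slot 2: 2·(2+(-2)) − 2 = -2 → (2,-2,-2)

2,-2,-2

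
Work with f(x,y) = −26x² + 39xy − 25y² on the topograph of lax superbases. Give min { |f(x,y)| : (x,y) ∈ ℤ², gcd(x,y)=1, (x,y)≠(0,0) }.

translate: b→13 (≡-39 mod 52), so (26,-39,25)→(26,13,12)
flip: (26,13,12)→(12,-13,26)
translate: b→11 (≡-13 mod 24), so (12,-13,26)→(12,11,25)
reduced (well bottom): (12,11,25) with a≤c, −a<b≤a
well minimum |f| = |-12| = 12 (negative-definite)

12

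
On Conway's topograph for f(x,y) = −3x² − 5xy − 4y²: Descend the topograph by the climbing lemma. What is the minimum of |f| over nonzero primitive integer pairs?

translate: b→-1 (≡5 mod 6), so (3,5,4)→(3,-1,2)
flip: (3,-1,2)→(2,1,3)
reduced (well bottom): (2,1,3) with a≤c, −a<b≤a
well minimum |f| = |-2| = 2 (negative-definite)

2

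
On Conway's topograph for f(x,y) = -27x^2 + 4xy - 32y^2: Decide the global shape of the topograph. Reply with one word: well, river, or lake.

D = b²−4ac = 4² − 4·(-27)·(-32) = -3440
D < 0 ⇒ definite ⇒ every region one sign ⇒ single well

well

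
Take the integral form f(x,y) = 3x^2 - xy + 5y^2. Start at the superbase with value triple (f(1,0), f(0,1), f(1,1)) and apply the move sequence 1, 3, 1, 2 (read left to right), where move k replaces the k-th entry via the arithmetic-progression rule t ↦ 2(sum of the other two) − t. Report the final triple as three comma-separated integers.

start (3,5,7) = (f(1,0),f(0,1),f(1,1))
replace slot 1: 2·(5+7) − 3 = 21 → (21,5,7)
replace slot 3: 2·(21+5) − 7 = 45 → (21,5,45)
replace slot 1: 2·(5+45) − 21 = 79 → (79,5,45)
replace slot 2: 2·(79+45) − 5 = 243 → (79,243,45)

79,243,45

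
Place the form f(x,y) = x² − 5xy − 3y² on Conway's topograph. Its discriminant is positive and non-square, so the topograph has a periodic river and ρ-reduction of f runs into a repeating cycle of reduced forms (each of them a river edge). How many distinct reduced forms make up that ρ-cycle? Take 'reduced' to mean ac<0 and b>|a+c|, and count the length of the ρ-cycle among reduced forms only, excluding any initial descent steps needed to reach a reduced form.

D = 37, ⌊√D⌋ = 6
descent: ρ → (-3,5,1)  [lands on river]
river: ρ → (1,5,-3)
river: ρ → (-3,1,3)
river: ρ → (3,5,-1)
river: ρ → (-1,5,3)
river: ρ → (3,1,-3)
ρ-cycle length = 6 (tail of 1 descent step not counted)

6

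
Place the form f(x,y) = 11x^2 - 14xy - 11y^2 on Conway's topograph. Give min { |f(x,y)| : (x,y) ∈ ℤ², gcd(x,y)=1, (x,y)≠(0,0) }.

descent: ρ → (-11,14,11)  [lands on river]
river: ρ → (11,8,-14)
river: ρ → (-14,20,5)
river: ρ → (5,20,-14)
river: ρ → (-14,8,11)
river: ρ → (11,14,-11)
river: ρ → (-11,8,14)
river: ρ → (14,20,-5)
river: ρ → (-5,20,14)
river: ρ → (14,8,-11)
closes: descent 1, river 10
min |a| on river = 5

5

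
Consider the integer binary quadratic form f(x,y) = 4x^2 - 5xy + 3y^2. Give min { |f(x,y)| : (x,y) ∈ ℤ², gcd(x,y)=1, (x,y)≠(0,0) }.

translate: b→3 (≡-5 mod 8), so (4,-5,3)→(4,3,2)
flip: (4,3,2)→(2,-3,4)
translate: b→1 (≡-3 mod 4), so (2,-3,4)→(2,1,3)
reduced (well bottom): (2,1,3) with a≤c, −a<b≤a
well minimum = a = 2

2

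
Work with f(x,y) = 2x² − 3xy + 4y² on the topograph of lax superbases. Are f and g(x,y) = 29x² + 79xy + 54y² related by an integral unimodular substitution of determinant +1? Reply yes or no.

D₁ = -23, D₂ = -23
f: translate: b→1 (≡-3 mod 4), so (2,-3,4)→(2,1,3)
f: reduced (well bottom): (2,1,3) with a≤c, −a<b≤a
g: translate: b→21 (≡79 mod 58), so (29,79,54)→(29,21,4)
g: flip: (29,21,4)→(4,-21,29)
g: translate: b→3 (≡-21 mod 8), so (4,-21,29)→(4,3,2)
g: flip: (4,3,2)→(2,-3,4)
g: translate: b→1 (≡-3 mod 4), so (2,-3,4)→(2,1,3)
g: reduced (well bottom): (2,1,3) with a≤c, −a<b≤a
reduced forms (2, 1, 3) vs (2, 1, 3) ⇒ equivalent

yes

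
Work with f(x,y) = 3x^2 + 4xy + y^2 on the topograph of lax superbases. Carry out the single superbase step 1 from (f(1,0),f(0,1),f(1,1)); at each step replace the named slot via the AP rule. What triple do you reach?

start (3,1,8) = (f(1,0),f(0,1),f(1,1))
replace slot 1: 2·(1+8) − 3 = 15 → (15,1,8)

15,1,8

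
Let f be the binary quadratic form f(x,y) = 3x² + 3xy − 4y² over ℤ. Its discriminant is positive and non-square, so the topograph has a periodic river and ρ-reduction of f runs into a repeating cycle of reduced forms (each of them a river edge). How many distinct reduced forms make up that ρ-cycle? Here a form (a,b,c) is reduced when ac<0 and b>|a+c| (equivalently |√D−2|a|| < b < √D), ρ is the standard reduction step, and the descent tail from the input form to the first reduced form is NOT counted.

D = 57, ⌊√D⌋ = 7
river: ρ → (-4,5,2)
river: ρ → (2,7,-1)
river: ρ → (-1,7,2)
river: ρ → (2,5,-4)
river: ρ → (-4,3,3)
river: ρ → (3,3,-4)
ρ-cycle length = 6 (tail of 0 descent steps not counted)

6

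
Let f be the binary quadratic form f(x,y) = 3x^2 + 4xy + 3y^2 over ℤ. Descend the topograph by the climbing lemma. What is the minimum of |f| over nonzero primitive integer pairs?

translate: b→-2 (≡4 mod 6), so (3,4,3)→(3,-2,2)
flip: (3,-2,2)→(2,2,3)
reduced (well bottom): (2,2,3) with a≤c, −a<b≤a
well minimum = a = 2

2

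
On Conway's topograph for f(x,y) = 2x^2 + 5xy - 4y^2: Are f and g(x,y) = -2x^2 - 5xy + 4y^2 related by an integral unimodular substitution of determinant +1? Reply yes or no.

D₁ = 57, D₂ = 57
river cycle of f (length 6): (-4, 3, 3), (3, 3, -4), (-4, 5, 2), (2, 7, -1), (-1, 7, 2), (2, 5, -4)
river cycle of g (length 6): (4, 5, -2), (-2, 7, 1), (1, 7, -2), (-2, 5, 4), (4, 3, -3), (-3, 3, 4)
cycles differ ⇒ inequivalent

no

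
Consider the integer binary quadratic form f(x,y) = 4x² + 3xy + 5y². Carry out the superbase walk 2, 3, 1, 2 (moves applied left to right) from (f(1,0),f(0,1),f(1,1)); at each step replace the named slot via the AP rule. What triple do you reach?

start (4,5,12) = (f(1,0),f(0,1),f(1,1))
replace slot 2: 2·(4+12) − 5 = 27 → (4,27,12)
replace slot 3: 2·(4+27) − 12 = 50 → (4,27,50)
replace slot 1: 2·(27+50) − 4 = 150 → (150,27,50)
replace slot 2: 2·(150+50) − 27 = 373 → (150,373,50)

150,373,50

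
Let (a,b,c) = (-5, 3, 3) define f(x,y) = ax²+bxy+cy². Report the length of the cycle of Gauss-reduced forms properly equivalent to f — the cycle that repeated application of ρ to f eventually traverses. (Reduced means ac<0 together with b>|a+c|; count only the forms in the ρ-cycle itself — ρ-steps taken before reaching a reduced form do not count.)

D = 69, ⌊√D⌋ = 8
river: ρ → (3,3,-5)
river: ρ → (-5,7,1)
river: ρ → (1,7,-5)
river: ρ → (-5,3,3)
ρ-cycle length = 4 (tail of 0 descent steps not counted)

4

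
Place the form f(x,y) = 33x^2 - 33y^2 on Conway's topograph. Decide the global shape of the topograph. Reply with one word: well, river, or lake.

D = b²−4ac = 0² − 4·33·(-33) = 4356
D = 66² is a perfect square ⇒ form factors over ℤ ⇒ lakes

lake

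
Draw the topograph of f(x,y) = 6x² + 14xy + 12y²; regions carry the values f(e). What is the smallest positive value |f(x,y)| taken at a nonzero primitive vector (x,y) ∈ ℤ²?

translate: b→2 (≡14 mod 12), so (6,14,12)→(6,2,4)
flip: (6,2,4)→(4,-2,6)
reduced (well bottom): (4,-2,6) with a≤c, −a<b≤a
well minimum = a = 4

4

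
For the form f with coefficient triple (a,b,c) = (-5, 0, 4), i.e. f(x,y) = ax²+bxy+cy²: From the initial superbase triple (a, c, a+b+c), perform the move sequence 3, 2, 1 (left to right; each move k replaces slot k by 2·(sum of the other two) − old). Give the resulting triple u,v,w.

start (-5,4,-1) = (f(1,0),f(0,1),f(1,1))
replace slot 3: 2·((-5)+4) − (-1) = -1 → (-5,4,-1)
replace slot 2: 2·((-5)+(-1)) − 4 = -16 → (-5,-16,-1)
replace slot 1: 2·((-16)+(-1)) − (-5) = -29 → (-29,-16,-1)

-29,-16,-1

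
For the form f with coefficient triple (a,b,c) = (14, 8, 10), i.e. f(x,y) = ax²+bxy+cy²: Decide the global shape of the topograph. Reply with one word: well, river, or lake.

D = b²−4ac = 8² − 4·14·10 = -496
D < 0 ⇒ definite ⇒ every region one sign ⇒ single well

well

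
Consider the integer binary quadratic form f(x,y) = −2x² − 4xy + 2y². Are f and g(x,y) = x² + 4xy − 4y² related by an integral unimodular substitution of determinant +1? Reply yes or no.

D₁ = 32, D₂ = 32
river cycle of f (length 2): (2, 4, -2), (-2, 4, 2)
river cycle of g (length 2): (-4, 4, 1), (1, 4, -4)
cycles differ ⇒ inequivalent

no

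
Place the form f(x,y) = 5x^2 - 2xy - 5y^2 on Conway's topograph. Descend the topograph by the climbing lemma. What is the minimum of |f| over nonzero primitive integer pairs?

descent: ρ → (-5,2,5)  [lands on river]
river: ρ → (5,8,-2)
river: ρ → (-2,8,5)
river: ρ → (5,2,-5)
river: ρ → (-5,8,2)
river: ρ → (2,8,-5)
closes: descent 1, river 6
min |a| on river = 2

2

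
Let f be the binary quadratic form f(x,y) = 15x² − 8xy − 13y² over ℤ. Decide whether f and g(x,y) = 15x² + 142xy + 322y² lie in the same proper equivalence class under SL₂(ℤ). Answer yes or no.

D₁ = 844, D₂ = 844
river cycle of f (length 26): (-13, 8, 15), (15, 22, -6), (-6, 26, 7), (7, 16, -21), (-21, 26, 2), (2, 26, -21), (-21, 16, 7), (7, 26, -6), (-6, 22, 15), (15, 8, -13), … (16 more)
river cycle of g (length 26): (15, 22, -6), (-6, 26, 7), (7, 16, -21), (-21, 26, 2), (2, 26, -21), (-21, 16, 7), (7, 26, -6), (-6, 22, 15), (15, 8, -13), (-13, 18, 10), … (16 more)
cycles coincide ⇒ equivalent

yes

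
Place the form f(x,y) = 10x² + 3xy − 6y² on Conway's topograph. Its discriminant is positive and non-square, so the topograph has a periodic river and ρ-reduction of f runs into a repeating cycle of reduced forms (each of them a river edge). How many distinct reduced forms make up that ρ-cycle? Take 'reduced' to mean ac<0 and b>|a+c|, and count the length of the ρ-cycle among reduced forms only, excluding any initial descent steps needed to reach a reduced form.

D = 249, ⌊√D⌋ = 15
descent: ρ → (-6,9,7)  [lands on river]
river: ρ → (7,5,-8)
river: ρ → (-8,11,4)
river: ρ → (4,13,-5)
river: ρ → (-5,7,10)
river: ρ → (10,13,-2)
river: ρ → (-2,15,3)
river: ρ → (3,15,-2)
river: ρ → (-2,13,10)
river: ρ → (10,7,-5)
river: ρ → (-5,13,4)
river: ρ → (4,11,-8)
river: ρ → (-8,5,7)
river: ρ → (7,9,-6)
river: ρ → (-6,15,1)
river: ρ → (1,15,-6)
ρ-cycle length = 16 (tail of 1 descent step not counted)

16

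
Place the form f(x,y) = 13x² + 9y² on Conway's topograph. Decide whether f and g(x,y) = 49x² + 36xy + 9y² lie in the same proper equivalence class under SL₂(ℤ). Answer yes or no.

D₁ = -468, D₂ = -468
f: flip: (13,0,9)→(9,0,13)
f: reduced (well bottom): (9,0,13) with a≤c, −a<b≤a
g: flip: (49,36,9)→(9,-36,49)
g: translate: b→0 (≡-36 mod 18), so (9,-36,49)→(9,0,13)
g: reduced (well bottom): (9,0,13) with a≤c, −a<b≤a
reduced forms (9, 0, 13) vs (9, 0, 13) ⇒ equivalent

yes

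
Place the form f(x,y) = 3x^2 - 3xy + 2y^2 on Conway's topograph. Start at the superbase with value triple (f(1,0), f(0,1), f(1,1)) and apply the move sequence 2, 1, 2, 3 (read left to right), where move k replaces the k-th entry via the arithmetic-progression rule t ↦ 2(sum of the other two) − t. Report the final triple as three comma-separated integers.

start (3,2,2) = (f(1,0),f(0,1),f(1,1))
replace slot 2: 2·(3+2) − 2 = 8 → (3,8,2)
replace slot 1: 2·(8+2) − 3 = 17 → (17,8,2)
replace slot 2: 2·(17+2) − 8 = 30 → (17,30,2)
replace slot 3: 2·(17+30) − 2 = 92 → (17,30,92)

17,30,92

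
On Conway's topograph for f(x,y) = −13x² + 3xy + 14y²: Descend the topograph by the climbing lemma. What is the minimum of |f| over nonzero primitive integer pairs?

river: ρ → (14,25,-2)
river: ρ → (-2,27,1)
river: ρ → (1,27,-2)
river: ρ → (-2,25,14)
river: ρ → (14,3,-13)
river: ρ → (-13,23,4)
river: ρ → (4,25,-7)
river: ρ → (-7,17,16)
river: ρ → (16,15,-8)
river: ρ → (-8,17,14)
river: ρ → (14,11,-11)
river: ρ → (-11,11,14)
river: ρ → (14,17,-8)
river: ρ → (-8,15,16)
river: ρ → (16,17,-7)
river: ρ → (-7,25,4)
river: ρ → (4,23,-13)
river: ρ → (-13,3,14)
closes: descent 0, river 18
min |a| on river = 1

1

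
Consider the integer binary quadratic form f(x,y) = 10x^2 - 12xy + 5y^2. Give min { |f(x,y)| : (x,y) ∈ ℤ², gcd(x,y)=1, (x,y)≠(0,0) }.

translate: b→8 (≡-12 mod 20), so (10,-12,5)→(10,8,3)
flip: (10,8,3)→(3,-8,10)
translate: b→-2 (≡-8 mod 6), so (3,-8,10)→(3,-2,5)
reduced (well bottom): (3,-2,5) with a≤c, −a<b≤a
well minimum = a = 3

3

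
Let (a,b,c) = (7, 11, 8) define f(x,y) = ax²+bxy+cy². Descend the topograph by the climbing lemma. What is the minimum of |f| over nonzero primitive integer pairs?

translate: b→-3 (≡11 mod 14), so (7,11,8)→(7,-3,4)
flip: (7,-3,4)→(4,3,7)
reduced (well bottom): (4,3,7) with a≤c, −a<b≤a
well minimum = a = 4

4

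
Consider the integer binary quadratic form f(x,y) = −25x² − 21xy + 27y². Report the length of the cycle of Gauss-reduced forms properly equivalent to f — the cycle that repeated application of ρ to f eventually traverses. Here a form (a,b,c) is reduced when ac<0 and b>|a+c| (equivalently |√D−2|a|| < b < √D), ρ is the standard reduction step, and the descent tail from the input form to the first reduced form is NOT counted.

D = 3141, ⌊√D⌋ = 56
descent: ρ → (27,21,-25)  [lands on river]
river: ρ → (-25,29,23)
river: ρ → (23,17,-31)
river: ρ → (-31,45,9)
river: ρ → (9,45,-31)
river: ρ → (-31,17,23)
river: ρ → (23,29,-25)
river: ρ → (-25,21,27)
river: ρ → (27,33,-19)
river: ρ → (-19,43,17)
river: ρ → (17,25,-37)
river: ρ → (-37,49,5)
river: ρ → (5,51,-27)
river: ρ → (-27,3,29)
river: ρ → (29,55,-1)
river: ρ → (-1,55,29)
river: ρ → (29,3,-27)
river: ρ → (-27,51,5)
river: ρ → (5,49,-37)
river: ρ → (-37,25,17)
river: ρ → (17,43,-19)
river: ρ → (-19,33,27)
ρ-cycle length = 22 (tail of 1 descent step not counted)

22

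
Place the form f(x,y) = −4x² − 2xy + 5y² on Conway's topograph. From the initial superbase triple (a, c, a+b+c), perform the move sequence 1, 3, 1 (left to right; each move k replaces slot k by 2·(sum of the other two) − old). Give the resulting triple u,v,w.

start (-4,5,-1) = (f(1,0),f(0,1),f(1,1))
replace slot 1: 2·(5+(-1)) − (-4) = 12 → (12,5,-1)
replace slot 3: 2·(12+5) − (-1) = 35 → (12,5,35)
replace slot 1: 2·(5+35) − 12 = 68 → (68,5,35)

68,5,35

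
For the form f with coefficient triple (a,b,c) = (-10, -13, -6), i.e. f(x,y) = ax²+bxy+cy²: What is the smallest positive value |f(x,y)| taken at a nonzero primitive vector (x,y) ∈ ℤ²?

translate: b→-7 (≡13 mod 20), so (10,13,6)→(10,-7,3)
flip: (10,-7,3)→(3,7,10)
translate: b→1 (≡7 mod 6), so (3,7,10)→(3,1,6)
reduced (well bottom): (3,1,6) with a≤c, −a<b≤a
well minimum |f| = |-3| = 3 (negative-definite)

3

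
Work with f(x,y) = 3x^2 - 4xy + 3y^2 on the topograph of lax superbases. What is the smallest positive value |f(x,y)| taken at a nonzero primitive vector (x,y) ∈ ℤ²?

translate: b→2 (≡-4 mod 6), so (3,-4,3)→(3,2,2)
flip: (3,2,2)→(2,-2,3)
translate: b→2 (≡-2 mod 4), so (2,-2,3)→(2,2,3)
reduced (well bottom): (2,2,3) with a≤c, −a<b≤a
well minimum = a = 2

2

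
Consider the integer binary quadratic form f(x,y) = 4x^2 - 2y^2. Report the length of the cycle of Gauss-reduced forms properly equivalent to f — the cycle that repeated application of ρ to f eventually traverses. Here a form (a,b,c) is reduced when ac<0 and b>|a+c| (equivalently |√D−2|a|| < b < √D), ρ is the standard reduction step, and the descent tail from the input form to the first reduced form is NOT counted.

D = 32, ⌊√D⌋ = 5
descent: ρ → (-2,4,2)  [lands on river]
river: ρ → (2,4,-2)
ρ-cycle length = 2 (tail of 1 descent step not counted)

2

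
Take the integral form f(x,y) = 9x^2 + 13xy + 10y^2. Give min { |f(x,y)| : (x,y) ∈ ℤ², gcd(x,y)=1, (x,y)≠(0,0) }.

translate: b→-5 (≡13 mod 18), so (9,13,10)→(9,-5,6)
flip: (9,-5,6)→(6,5,9)
reduced (well bottom): (6,5,9) with a≤c, −a<b≤a
well minimum = a = 6

6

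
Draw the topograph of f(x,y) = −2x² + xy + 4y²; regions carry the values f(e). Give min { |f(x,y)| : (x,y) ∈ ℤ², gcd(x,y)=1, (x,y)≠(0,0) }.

descent: ρ → (4,-1,-2)
descent: ρ → (-2,5,1)  [lands on river]
river: ρ → (1,5,-2)
river: ρ → (-2,3,3)
river: ρ → (3,3,-2)
closes: descent 2, river 4
min |a| on river = 1

1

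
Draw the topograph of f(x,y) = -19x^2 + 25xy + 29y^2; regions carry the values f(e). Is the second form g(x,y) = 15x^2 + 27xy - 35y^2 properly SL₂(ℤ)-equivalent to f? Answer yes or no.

D₁ = 2829, D₂ = 2829
river cycle of f (length 12): (29, 33, -15), (-15, 27, 35), (35, 43, -7), (-7, 41, 41), (41, 41, -7), (-7, 43, 35), (35, 27, -15), (-15, 33, 29), (29, 25, -19), (-19, 51, 3), … (2 more)
river cycle of g (length 12): (-35, 43, 7), (7, 41, -41), (-41, 41, 7), (7, 43, -35), (-35, 27, 15), (15, 33, -29), (-29, 25, 19), (19, 51, -3), (-3, 51, 19), (19, 25, -29), … (2 more)
cycles differ ⇒ inequivalent

no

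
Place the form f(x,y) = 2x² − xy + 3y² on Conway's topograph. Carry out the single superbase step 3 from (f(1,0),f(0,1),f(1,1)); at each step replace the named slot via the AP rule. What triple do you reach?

start (2,3,4) = (f(1,0),f(0,1),f(1,1))
replace slot 3: 2·(2+3) − 4 = 6 → (2,3,6)

2,3,6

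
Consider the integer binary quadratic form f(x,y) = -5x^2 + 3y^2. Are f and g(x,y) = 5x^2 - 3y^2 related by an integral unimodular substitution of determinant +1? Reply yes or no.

D₁ = 60, D₂ = 60
river cycle of f (length 2): (3, 6, -2), (-2, 6, 3)
river cycle of g (length 2): (-3, 6, 2), (2, 6, -3)
cycles differ ⇒ inequivalent

no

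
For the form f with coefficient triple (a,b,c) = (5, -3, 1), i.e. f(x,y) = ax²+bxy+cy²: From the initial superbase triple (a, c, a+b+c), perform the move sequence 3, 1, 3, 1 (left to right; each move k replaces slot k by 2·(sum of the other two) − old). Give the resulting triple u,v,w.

start (5,1,3) = (f(1,0),f(0,1),f(1,1))
replace slot 3: 2·(5+1) − 3 = 9 → (5,1,9)
replace slot 1: 2·(1+9) − 5 = 15 → (15,1,9)
replace slot 3: 2·(15+1) − 9 = 23 → (15,1,23)
replace slot 1: 2·(1+23) − 15 = 33 → (33,1,23)

33,1,23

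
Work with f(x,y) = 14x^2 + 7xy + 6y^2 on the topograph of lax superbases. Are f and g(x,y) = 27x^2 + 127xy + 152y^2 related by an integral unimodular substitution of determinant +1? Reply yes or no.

D₁ = -287, D₂ = -287
f: flip: (14,7,6)→(6,-7,14)
f: translate: b→5 (≡-7 mod 12), so (6,-7,14)→(6,5,13)
f: reduced (well bottom): (6,5,13) with a≤c, −a<b≤a
g: translate: b→19 (≡127 mod 54), so (27,127,152)→(27,19,6)
g: flip: (27,19,6)→(6,-19,27)
g: translate: b→5 (≡-19 mod 12), so (6,-19,27)→(6,5,13)
g: reduced (well bottom): (6,5,13) with a≤c, −a<b≤a
reduced forms (6, 5, 13) vs (6, 5, 13) ⇒ equivalent

yes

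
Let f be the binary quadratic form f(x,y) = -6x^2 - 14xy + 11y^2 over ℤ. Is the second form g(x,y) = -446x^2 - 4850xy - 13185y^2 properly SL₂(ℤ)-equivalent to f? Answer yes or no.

D₁ = 460, D₂ = 460
river cycle of f (length 10): (11, 14, -6), (-6, 10, 15), (15, 20, -1), (-1, 20, 15), (15, 10, -6), (-6, 14, 11), (11, 8, -9), (-9, 10, 10), (10, 10, -9), (-9, 8, 11)
river cycle of g (length 10): (-6, 10, 15), (15, 20, -1), (-1, 20, 15), (15, 10, -6), (-6, 14, 11), (11, 8, -9), (-9, 10, 10), (10, 10, -9), (-9, 8, 11), (11, 14, -6)
cycles coincide ⇒ equivalent

yes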